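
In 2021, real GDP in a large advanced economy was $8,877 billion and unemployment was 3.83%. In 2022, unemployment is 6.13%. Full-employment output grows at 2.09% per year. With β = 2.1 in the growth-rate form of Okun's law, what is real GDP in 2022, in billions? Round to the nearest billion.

Δu = 6.13 - 3.83 = 2.3 points.
Okun's law (growth form): g_Y = g_Y* - β × Δu = 2.09 - 2.1 × (2.30) = 2.09 - 4.83 = -2.74%.
Real GDP in the next year = 8877 × (1 - 2.74/100) = 8877 × 0.9726 ≈ 8634 billion.

$8,634 billion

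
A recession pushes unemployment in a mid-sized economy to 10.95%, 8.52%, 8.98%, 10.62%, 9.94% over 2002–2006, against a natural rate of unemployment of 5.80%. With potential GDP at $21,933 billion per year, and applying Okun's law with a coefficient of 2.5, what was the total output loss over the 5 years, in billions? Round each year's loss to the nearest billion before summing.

Year 2002: gap = -2.5 × (10.95 - 5.8) = -12.875%, loss ≈ 21933 × 12.875/100 ≈ 2824.
Year 2003: gap = -2.5 × (8.52 - 5.8) = -6.8%, loss ≈ 21933 × 6.8/100 ≈ 1491.
Year 2004: gap = -2.5 × (8.98 - 5.8) = -7.95%, loss ≈ 21933 × 7.95/100 ≈ 1744.
Year 2005: gap = -2.5 × (10.62 - 5.8) = -12.05%, loss ≈ 21933 × 12.05/100 ≈ 2643.
Year 2006: gap = -2.5 × (9.94 - 5.8) = -10.35%, loss ≈ 21933 × 10.35/100 ≈ 2270.
Total lost output = 2824 + 1491 + 1744 + 2643 + 2270 = 10972 billion.

$10,972 billion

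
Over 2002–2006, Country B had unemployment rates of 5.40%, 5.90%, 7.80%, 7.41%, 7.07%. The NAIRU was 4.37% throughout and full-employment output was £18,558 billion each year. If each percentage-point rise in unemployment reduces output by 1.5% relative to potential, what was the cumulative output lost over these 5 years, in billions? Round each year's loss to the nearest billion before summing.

£3,266 billion

Year 2002: gap = -1.5 × (5.4 - 4.37) = -1.545%, loss ≈ 18558 × 1.545/100 ≈ 287.
Year 2003: gap = -1.5 × (5.9 - 4.37) = -2.295%, loss ≈ 18558 × 2.295/100 ≈ 426.
Year 2004: gap = -1.5 × (7.8 - 4.37) = -5.145%, loss ≈ 18558 × 5.145/100 ≈ 955.
Year 2005: gap = -1.5 × (7.41 - 4.37) = -4.56%, loss ≈ 18558 × 4.56/100 ≈ 846.
Year 2006: gap = -1.5 × (7.07 - 4.37) = -4.05%, loss ≈ 18558 × 4.05/100 ≈ 752.
Total lost output = 287 + 426 + 955 + 846 + 752 = 3266 billion.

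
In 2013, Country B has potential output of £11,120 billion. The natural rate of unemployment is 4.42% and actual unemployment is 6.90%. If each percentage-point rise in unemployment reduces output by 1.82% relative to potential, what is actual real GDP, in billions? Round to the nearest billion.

Unemployment gap = 6.9 - 4.42 = 2.48 points, so the output gap is -1.82 × 2.48 = -4.5136%.
Actual GDP = 11120 × (1 - 4.5136/100) = 11120 × 0.954864 ≈ 10618 billion.

£10,618 billion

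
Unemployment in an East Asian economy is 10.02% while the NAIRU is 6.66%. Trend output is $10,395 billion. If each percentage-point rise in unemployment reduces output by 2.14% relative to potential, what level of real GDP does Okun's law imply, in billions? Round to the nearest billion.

$9,648 billion

Unemployment gap = 10.02 - 6.66 = 3.36 points, so the output gap is -2.14 × 3.36 = -7.1904%.
Actual GDP = 10395 × (1 - 7.1904/100) = 10395 × 0.928096 ≈ 9648 billion.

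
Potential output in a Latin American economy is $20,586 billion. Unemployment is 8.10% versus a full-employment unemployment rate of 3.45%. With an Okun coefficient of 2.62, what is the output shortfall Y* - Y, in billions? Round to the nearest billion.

Output gap = -2.62 × (8.1 - 3.45) = -2.62 × 4.65 = -12.183%.
Actual GDP ≈ 20586 × 0.87817 ≈ 18078 billion, so the shortfall is 20586 - 18078 = 2508 billion.

$2,508 billion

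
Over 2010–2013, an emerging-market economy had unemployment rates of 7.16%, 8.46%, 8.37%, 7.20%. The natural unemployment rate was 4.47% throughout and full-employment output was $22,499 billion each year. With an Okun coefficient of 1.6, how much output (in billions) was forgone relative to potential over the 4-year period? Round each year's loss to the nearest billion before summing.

Year 2010: gap = -1.6 × (7.16 - 4.47) = -4.304%, loss ≈ 22499 × 4.304/100 ≈ 968.
Year 2011: gap = -1.6 × (8.46 - 4.47) = -6.384%, loss ≈ 22499 × 6.384/100 ≈ 1436.
Year 2012: gap = -1.6 × (8.37 - 4.47) = -6.24%, loss ≈ 22499 × 6.24/100 ≈ 1404.
Year 2013: gap = -1.6 × (7.2 - 4.47) = -4.368%, loss ≈ 22499 × 4.368/100 ≈ 983.
Total lost output = 968 + 1436 + 1404 + 983 = 4791 billion.

$4,791 billion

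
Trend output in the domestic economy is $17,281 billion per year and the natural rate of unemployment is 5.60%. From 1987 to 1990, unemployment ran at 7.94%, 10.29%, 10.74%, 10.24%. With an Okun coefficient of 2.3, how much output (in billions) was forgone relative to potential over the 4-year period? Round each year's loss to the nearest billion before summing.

Year 1987: gap = -2.3 × (7.94 - 5.6) = -5.382%, loss ≈ 17281 × 5.382/100 ≈ 930.
Year 1988: gap = -2.3 × (10.29 - 5.6) = -10.787%, loss ≈ 17281 × 10.787/100 ≈ 1864.
Year 1989: gap = -2.3 × (10.74 - 5.6) = -11.822%, loss ≈ 17281 × 11.822/100 ≈ 2043.
Year 1990: gap = -2.3 × (10.24 - 5.6) = -10.672%, loss ≈ 17281 × 10.672/100 ≈ 1844.
Total lost output = 930 + 1864 + 2043 + 1844 = 6681 billion.

$6,681 billion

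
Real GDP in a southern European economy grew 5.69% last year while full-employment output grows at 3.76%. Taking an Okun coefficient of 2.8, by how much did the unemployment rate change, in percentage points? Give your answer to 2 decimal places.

Growth-rate Okun's law: g_Y = g_Y* - β × Δu, so Δu = (g_Y* - g_Y)/β.
Δu = (3.76 - 5.69)/2.8 = -1.93/2.8 = -0.69 percentage points.

-0.69 percentage points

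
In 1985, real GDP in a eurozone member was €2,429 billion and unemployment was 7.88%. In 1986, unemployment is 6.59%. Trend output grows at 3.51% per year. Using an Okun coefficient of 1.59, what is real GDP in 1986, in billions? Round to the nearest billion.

Δu = 6.59 - 7.88 = -1.29 points.
Okun's law (growth form): g_Y = g_Y* - β × Δu = 3.51 - 1.59 × (-1.29) = 3.51 + 2.0511 = 5.5611%.
Real GDP in the next year = 2429 × (1 + 5.5611/100) = 2429 × 1.055611 ≈ 2564 billion.

€2,564 billion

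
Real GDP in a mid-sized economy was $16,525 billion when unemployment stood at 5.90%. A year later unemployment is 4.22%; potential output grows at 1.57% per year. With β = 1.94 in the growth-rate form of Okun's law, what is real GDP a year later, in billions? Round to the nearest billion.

$17,323 billion

Δu = 4.22 - 5.9 = -1.68 points.
Okun's law (growth form): g_Y = g_Y* - β × Δu = 1.57 - 1.94 × (-1.68) = 1.57 + 3.2592 = 4.8292%.
Real GDP in the next year = 16525 × (1 + 4.8292/100) = 16525 × 1.048292 ≈ 17323 billion.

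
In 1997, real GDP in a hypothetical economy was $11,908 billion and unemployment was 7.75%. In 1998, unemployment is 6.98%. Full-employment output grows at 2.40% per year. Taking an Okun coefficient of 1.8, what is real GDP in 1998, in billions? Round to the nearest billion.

$12,359 billion

Δu = 6.98 - 7.75 = -0.77 points.
Okun's law (growth form): g_Y = g_Y* - β × Δu = 2.40 - 1.8 × (-0.77) = 2.4 + 1.386 = 3.786%.
Real GDP in the next year = 11908 × (1 + 3.786/100) = 11908 × 1.03786 ≈ 12359 billion.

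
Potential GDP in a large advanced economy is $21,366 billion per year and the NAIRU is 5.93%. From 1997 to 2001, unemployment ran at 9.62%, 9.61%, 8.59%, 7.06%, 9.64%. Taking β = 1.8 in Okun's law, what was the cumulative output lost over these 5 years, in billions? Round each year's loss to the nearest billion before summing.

$5,719 billion

Year 1997: gap = -1.8 × (9.62 - 5.93) = -6.642%, loss ≈ 21366 × 6.642/100 ≈ 1419.
Year 1998: gap = -1.8 × (9.61 - 5.93) = -6.624%, loss ≈ 21366 × 6.624/100 ≈ 1415.
Year 1999: gap = -1.8 × (8.59 - 5.93) = -4.788%, loss ≈ 21366 × 4.788/100 ≈ 1023.
Year 2000: gap = -1.8 × (7.06 - 5.93) = -2.034%, loss ≈ 21366 × 2.034/100 ≈ 435.
Year 2001: gap = -1.8 × (9.64 - 5.93) = -6.678%, loss ≈ 21366 × 6.678/100 ≈ 1427.
Total lost output = 1419 + 1415 + 1023 + 435 + 1427 = 5719 billion.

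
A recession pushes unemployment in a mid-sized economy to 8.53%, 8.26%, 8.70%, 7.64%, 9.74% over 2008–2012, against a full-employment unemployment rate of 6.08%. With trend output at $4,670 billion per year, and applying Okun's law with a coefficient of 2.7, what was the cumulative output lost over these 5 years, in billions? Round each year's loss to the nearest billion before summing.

$1,572 billion

Year 2008: gap = -2.7 × (8.53 - 6.08) = -6.615%, loss ≈ 4670 × 6.615/100 ≈ 309.
Year 2009: gap = -2.7 × (8.26 - 6.08) = -5.886%, loss ≈ 4670 × 5.886/100 ≈ 275.
Year 2010: gap = -2.7 × (8.7 - 6.08) = -7.074%, loss ≈ 4670 × 7.074/100 ≈ 330.
Year 2011: gap = -2.7 × (7.64 - 6.08) = -4.212%, loss ≈ 4670 × 4.212/100 ≈ 197.
Year 2012: gap = -2.7 × (9.74 - 6.08) = -9.882%, loss ≈ 4670 × 9.882/100 ≈ 461.
Total lost output = 309 + 275 + 330 + 197 + 461 = 1572 billion.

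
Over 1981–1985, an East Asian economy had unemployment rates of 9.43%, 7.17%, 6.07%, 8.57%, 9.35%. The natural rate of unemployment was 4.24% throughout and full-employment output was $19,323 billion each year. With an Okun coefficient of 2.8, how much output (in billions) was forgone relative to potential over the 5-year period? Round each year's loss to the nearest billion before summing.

Year 1981: gap = -2.8 × (9.43 - 4.24) = -14.532%, loss ≈ 19323 × 14.532/100 ≈ 2808.
Year 1982: gap = -2.8 × (7.17 - 4.24) = -8.204%, loss ≈ 19323 × 8.204/100 ≈ 1585.
Year 1983: gap = -2.8 × (6.07 - 4.24) = -5.124%, loss ≈ 19323 × 5.124/100 ≈ 990.
Year 1984: gap = -2.8 × (8.57 - 4.24) = -12.124%, loss ≈ 19323 × 12.124/100 ≈ 2343.
Year 1985: gap = -2.8 × (9.35 - 4.24) = -14.308%, loss ≈ 19323 × 14.308/100 ≈ 2765.
Total lost output = 2808 + 1585 + 990 + 2343 + 2765 = 10491 billion.

$10,491 billion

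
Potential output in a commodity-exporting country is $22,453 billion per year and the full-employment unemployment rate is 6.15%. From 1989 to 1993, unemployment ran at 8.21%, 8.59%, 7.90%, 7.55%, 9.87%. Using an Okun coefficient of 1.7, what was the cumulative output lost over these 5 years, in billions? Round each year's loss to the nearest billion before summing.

Year 1989: gap = -1.7 × (8.21 - 6.15) = -3.502%, loss ≈ 22453 × 3.502/100 ≈ 786.
Year 1990: gap = -1.7 × (8.59 - 6.15) = -4.148%, loss ≈ 22453 × 4.148/100 ≈ 931.
Year 1991: gap = -1.7 × (7.9 - 6.15) = -2.975%, loss ≈ 22453 × 2.975/100 ≈ 668.
Year 1992: gap = -1.7 × (7.55 - 6.15) = -2.38%, loss ≈ 22453 × 2.38/100 ≈ 534.
Year 1993: gap = -1.7 × (9.87 - 6.15) = -6.324%, loss ≈ 22453 × 6.324/100 ≈ 1420.
Total lost output = 786 + 931 + 668 + 534 + 1420 = 4339 billion.

$4,339 billion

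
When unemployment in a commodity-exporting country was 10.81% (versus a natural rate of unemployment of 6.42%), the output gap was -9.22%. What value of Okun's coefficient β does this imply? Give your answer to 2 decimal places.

β ≈ 2.10

Okun's law: output gap = -β × (u - u*).
-9.22 = -β × (10.81 - 6.42) = -β × 4.39, so β = 9.22/4.39 = 2.10.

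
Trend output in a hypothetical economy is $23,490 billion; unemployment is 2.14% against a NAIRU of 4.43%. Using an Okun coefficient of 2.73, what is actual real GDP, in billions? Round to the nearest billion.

Unemployment gap = 2.14 - 4.43 = -2.29 points, so the output gap is -2.73 × (-2.29) = 6.2517%.
Actual GDP = 23490 × (1 + 6.2517/100) = 23490 × 1.062517 ≈ 24959 billion.

$24,959 billion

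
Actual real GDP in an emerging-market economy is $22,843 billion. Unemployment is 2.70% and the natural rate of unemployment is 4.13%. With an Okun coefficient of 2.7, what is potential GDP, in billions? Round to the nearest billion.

Unemployment gap = 2.7 - 4.13 = -1.43 points, so output gap = -2.7 × (-1.43) = 3.861%.
Since Y = Y* × (1 + gap/100), Y* = 22843/1.03861 ≈ 21994 billion.

$21,994 billion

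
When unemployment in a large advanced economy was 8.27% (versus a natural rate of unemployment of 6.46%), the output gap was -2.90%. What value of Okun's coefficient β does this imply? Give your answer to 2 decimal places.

β ≈ 1.60

Okun's law: output gap = -β × (u - u*).
-2.90 = -β × (8.27 - 6.46) = -β × 1.81, so β = 2.9/1.81 = 1.60.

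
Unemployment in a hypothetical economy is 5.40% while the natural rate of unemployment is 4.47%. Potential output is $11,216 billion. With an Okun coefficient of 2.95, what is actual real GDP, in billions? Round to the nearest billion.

Unemployment gap = 5.4 - 4.47 = 0.93 points, so the output gap is -2.95 × 0.93 = -2.7435%.
Actual GDP = 11216 × (1 - 2.7435/100) = 11216 × 0.972565 ≈ 10908 billion.

$10,908 billion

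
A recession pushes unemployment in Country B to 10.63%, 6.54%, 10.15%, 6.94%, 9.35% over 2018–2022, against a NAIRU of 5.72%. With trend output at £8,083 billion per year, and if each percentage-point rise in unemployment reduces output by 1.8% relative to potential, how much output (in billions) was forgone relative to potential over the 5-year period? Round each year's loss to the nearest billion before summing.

Year 2018: gap = -1.8 × (10.63 - 5.72) = -8.838%, loss ≈ 8083 × 8.838/100 ≈ 714.
Year 2019: gap = -1.8 × (6.54 - 5.72) = -1.476%, loss ≈ 8083 × 1.476/100 ≈ 119.
Year 2020: gap = -1.8 × (10.15 - 5.72) = -7.974%, loss ≈ 8083 × 7.974/100 ≈ 645.
Year 2021: gap = -1.8 × (6.94 - 5.72) = -2.196%, loss ≈ 8083 × 2.196/100 ≈ 178.
Year 2022: gap = -1.8 × (9.35 - 5.72) = -6.534%, loss ≈ 8083 × 6.534/100 ≈ 528.
Total lost output = 714 + 119 + 645 + 178 + 528 = 2184 billion.

£2,184 billion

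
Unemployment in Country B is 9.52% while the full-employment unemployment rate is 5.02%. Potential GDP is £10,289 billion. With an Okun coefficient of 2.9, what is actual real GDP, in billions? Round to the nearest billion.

Unemployment gap = 9.52 - 5.02 = 4.5 points, so the output gap is -2.9 × 4.5 = -13.05%.
Actual GDP = 10289 × (1 - 13.05/100) = 10289 × 0.8695 ≈ 8946 billion.

£8,946 billion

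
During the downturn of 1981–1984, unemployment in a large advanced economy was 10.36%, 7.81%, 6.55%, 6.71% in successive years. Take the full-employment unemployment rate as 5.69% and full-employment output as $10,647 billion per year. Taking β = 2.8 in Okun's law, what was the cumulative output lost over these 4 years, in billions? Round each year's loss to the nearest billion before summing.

$2,584 billion

Year 1981: gap = -2.8 × (10.36 - 5.69) = -13.076%, loss ≈ 10647 × 13.076/100 ≈ 1392.
Year 1982: gap = -2.8 × (7.81 - 5.69) = -5.936%, loss ≈ 10647 × 5.936/100 ≈ 632.
Year 1983: gap = -2.8 × (6.55 - 5.69) = -2.408%, loss ≈ 10647 × 2.408/100 ≈ 256.
Year 1984: gap = -2.8 × (6.71 - 5.69) = -2.856%, loss ≈ 10647 × 2.856/100 ≈ 304.
Total lost output = 1392 + 632 + 256 + 304 = 2584 billion.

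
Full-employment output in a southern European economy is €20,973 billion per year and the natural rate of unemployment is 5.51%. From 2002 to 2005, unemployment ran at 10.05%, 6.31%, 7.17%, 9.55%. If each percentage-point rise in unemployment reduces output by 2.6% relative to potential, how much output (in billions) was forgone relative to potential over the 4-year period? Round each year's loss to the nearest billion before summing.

Year 2002: gap = -2.6 × (10.05 - 5.51) = -11.804%, loss ≈ 20973 × 11.804/100 ≈ 2476.
Year 2003: gap = -2.6 × (6.31 - 5.51) = -2.08%, loss ≈ 20973 × 2.08/100 ≈ 436.
Year 2004: gap = -2.6 × (7.17 - 5.51) = -4.316%, loss ≈ 20973 × 4.316/100 ≈ 905.
Year 2005: gap = -2.6 × (9.55 - 5.51) = -10.504%, loss ≈ 20973 × 10.504/100 ≈ 2203.
Total lost output = 2476 + 436 + 905 + 2203 = 6020 billion.

€6,020 billion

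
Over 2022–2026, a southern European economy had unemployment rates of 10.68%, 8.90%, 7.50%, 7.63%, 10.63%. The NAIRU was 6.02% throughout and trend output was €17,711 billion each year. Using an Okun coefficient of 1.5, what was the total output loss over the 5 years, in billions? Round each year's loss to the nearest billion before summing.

Year 2022: gap = -1.5 × (10.68 - 6.02) = -6.99%, loss ≈ 17711 × 6.99/100 ≈ 1238.
Year 2023: gap = -1.5 × (8.9 - 6.02) = -4.32%, loss ≈ 17711 × 4.32/100 ≈ 765.
Year 2024: gap = -1.5 × (7.5 - 6.02) = -2.22%, loss ≈ 17711 × 2.22/100 ≈ 393.
Year 2025: gap = -1.5 × (7.63 - 6.02) = -2.415%, loss ≈ 17711 × 2.415/100 ≈ 428.
Year 2026: gap = -1.5 × (10.63 - 6.02) = -6.915%, loss ≈ 17711 × 6.915/100 ≈ 1225.
Total lost output = 1238 + 765 + 393 + 428 + 1225 = 4049 billion.

€4,049 billion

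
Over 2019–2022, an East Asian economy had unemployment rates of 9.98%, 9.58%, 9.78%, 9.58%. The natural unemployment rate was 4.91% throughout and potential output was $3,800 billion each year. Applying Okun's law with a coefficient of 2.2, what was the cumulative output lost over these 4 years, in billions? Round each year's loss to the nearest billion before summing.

$1,611 billion

Year 2019: gap = -2.2 × (9.98 - 4.91) = -11.154%, loss ≈ 3800 × 11.154/100 ≈ 424.
Year 2020: gap = -2.2 × (9.58 - 4.91) = -10.274%, loss ≈ 3800 × 10.274/100 ≈ 390.
Year 2021: gap = -2.2 × (9.78 - 4.91) = -10.714%, loss ≈ 3800 × 10.714/100 ≈ 407.
Year 2022: gap = -2.2 × (9.58 - 4.91) = -10.274%, loss ≈ 3800 × 10.274/100 ≈ 390.
Total lost output = 424 + 390 + 407 + 390 = 1611 billion.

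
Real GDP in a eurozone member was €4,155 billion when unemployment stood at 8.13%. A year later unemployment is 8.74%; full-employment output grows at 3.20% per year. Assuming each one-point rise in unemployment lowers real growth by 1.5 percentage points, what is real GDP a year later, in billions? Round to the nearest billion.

Δu = 8.74 - 8.13 = 0.61 points.
Okun's law (growth form): g_Y = g_Y* - β × Δu = 3.20 - 1.5 × (0.61) = 3.2 - 0.915 = 2.285%.
Real GDP in the next year = 4155 × (1 + 2.285/100) = 4155 × 1.02285 ≈ 4250 billion.

€4,250 billion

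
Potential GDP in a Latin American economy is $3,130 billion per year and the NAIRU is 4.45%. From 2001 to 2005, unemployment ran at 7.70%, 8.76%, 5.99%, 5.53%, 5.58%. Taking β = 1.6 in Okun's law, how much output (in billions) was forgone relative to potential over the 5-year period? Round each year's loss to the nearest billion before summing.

$567 billion

Year 2001: gap = -1.6 × (7.7 - 4.45) = -5.2%, loss ≈ 3130 × 5.2/100 ≈ 163.
Year 2002: gap = -1.6 × (8.76 - 4.45) = -6.896%, loss ≈ 3130 × 6.896/100 ≈ 216.
Year 2003: gap = -1.6 × (5.99 - 4.45) = -2.464%, loss ≈ 3130 × 2.464/100 ≈ 77.
Year 2004: gap = -1.6 × (5.53 - 4.45) = -1.728%, loss ≈ 3130 × 1.728/100 ≈ 54.
Year 2005: gap = -1.6 × (5.58 - 4.45) = -1.808%, loss ≈ 3130 × 1.808/100 ≈ 57.
Total lost output = 163 + 216 + 77 + 54 + 57 = 567 billion.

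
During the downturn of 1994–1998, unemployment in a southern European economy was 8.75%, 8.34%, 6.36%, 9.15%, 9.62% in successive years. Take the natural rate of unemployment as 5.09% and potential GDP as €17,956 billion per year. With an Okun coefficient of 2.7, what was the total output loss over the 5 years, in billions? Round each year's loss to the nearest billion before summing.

Year 1994: gap = -2.7 × (8.75 - 5.09) = -9.882%, loss ≈ 17956 × 9.882/100 ≈ 1774.
Year 1995: gap = -2.7 × (8.34 - 5.09) = -8.775%, loss ≈ 17956 × 8.775/100 ≈ 1576.
Year 1996: gap = -2.7 × (6.36 - 5.09) = -3.429%, loss ≈ 17956 × 3.429/100 ≈ 616.
Year 1997: gap = -2.7 × (9.15 - 5.09) = -10.962%, loss ≈ 17956 × 10.962/100 ≈ 1968.
Year 1998: gap = -2.7 × (9.62 - 5.09) = -12.231%, loss ≈ 17956 × 12.231/100 ≈ 2196.
Total lost output = 1774 + 1576 + 616 + 1968 + 2196 = 8130 billion.

€8,130 billion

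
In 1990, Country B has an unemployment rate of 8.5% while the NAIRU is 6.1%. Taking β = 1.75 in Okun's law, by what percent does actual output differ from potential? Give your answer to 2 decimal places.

-4.20%

The unemployment gap is 8.5 - 6.1 = 2.4 percentage points.
Okun's law gives an output gap of -1.75 × 2.4 = -4.2%, i.e. 4.20% below potential.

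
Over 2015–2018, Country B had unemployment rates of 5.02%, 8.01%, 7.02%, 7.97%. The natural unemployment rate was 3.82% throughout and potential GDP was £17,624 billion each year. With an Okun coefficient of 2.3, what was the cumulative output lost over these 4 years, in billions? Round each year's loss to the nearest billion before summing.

Year 2015: gap = -2.3 × (5.02 - 3.82) = -2.76%, loss ≈ 17624 × 2.76/100 ≈ 486.
Year 2016: gap = -2.3 × (8.01 - 3.82) = -9.637%, loss ≈ 17624 × 9.637/100 ≈ 1698.
Year 2017: gap = -2.3 × (7.02 - 3.82) = -7.36%, loss ≈ 17624 × 7.36/100 ≈ 1297.
Year 2018: gap = -2.3 × (7.97 - 3.82) = -9.545%, loss ≈ 17624 × 9.545/100 ≈ 1682.
Total lost output = 486 + 1698 + 1297 + 1682 = 5163 billion.

£5,163 billion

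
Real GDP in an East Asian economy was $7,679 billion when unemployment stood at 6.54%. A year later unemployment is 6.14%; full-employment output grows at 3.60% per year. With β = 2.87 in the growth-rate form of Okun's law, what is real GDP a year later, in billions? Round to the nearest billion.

$8,044 billion

Δu = 6.14 - 6.54 = -0.4 points.
Okun's law (growth form): g_Y = g_Y* - β × Δu = 3.60 - 2.87 × (-0.40) = 3.6 + 1.148 = 4.748%.
Real GDP in the next year = 7679 × (1 + 4.748/100) = 7679 × 1.04748 ≈ 8044 billion.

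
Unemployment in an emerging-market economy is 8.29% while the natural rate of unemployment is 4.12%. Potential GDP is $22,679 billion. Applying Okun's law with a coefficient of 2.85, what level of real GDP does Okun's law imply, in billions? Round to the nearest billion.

Unemployment gap = 8.29 - 4.12 = 4.17 points, so the output gap is -2.85 × 4.17 = -11.8845%.
Actual GDP = 22679 × (1 - 11.8845/100) = 22679 × 0.881155 ≈ 19984 billion.

$19,984 billion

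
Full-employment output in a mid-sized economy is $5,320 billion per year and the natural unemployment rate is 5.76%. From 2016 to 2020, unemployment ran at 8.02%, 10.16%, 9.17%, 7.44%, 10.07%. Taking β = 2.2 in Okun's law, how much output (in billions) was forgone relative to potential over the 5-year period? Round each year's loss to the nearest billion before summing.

Year 2016: gap = -2.2 × (8.02 - 5.76) = -4.972%, loss ≈ 5320 × 4.972/100 ≈ 265.
Year 2017: gap = -2.2 × (10.16 - 5.76) = -9.68%, loss ≈ 5320 × 9.68/100 ≈ 515.
Year 2018: gap = -2.2 × (9.17 - 5.76) = -7.502%, loss ≈ 5320 × 7.502/100 ≈ 399.
Year 2019: gap = -2.2 × (7.44 - 5.76) = -3.696%, loss ≈ 5320 × 3.696/100 ≈ 197.
Year 2020: gap = -2.2 × (10.07 - 5.76) = -9.482%, loss ≈ 5320 × 9.482/100 ≈ 504.
Total lost output = 265 + 515 + 399 + 197 + 504 = 1880 billion.

$1,880 billion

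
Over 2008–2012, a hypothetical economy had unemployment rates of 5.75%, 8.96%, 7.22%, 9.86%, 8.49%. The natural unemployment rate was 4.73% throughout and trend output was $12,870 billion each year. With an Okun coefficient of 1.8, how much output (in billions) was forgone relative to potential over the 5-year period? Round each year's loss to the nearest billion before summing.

Year 2008: gap = -1.8 × (5.75 - 4.73) = -1.836%, loss ≈ 12870 × 1.836/100 ≈ 236.
Year 2009: gap = -1.8 × (8.96 - 4.73) = -7.614%, loss ≈ 12870 × 7.614/100 ≈ 980.
Year 2010: gap = -1.8 × (7.22 - 4.73) = -4.482%, loss ≈ 12870 × 4.482/100 ≈ 577.
Year 2011: gap = -1.8 × (9.86 - 4.73) = -9.234%, loss ≈ 12870 × 9.234/100 ≈ 1188.
Year 2012: gap = -1.8 × (8.49 - 4.73) = -6.768%, loss ≈ 12870 × 6.768/100 ≈ 871.
Total lost output = 236 + 980 + 577 + 1188 + 871 = 3852 billion.

$3,852 billion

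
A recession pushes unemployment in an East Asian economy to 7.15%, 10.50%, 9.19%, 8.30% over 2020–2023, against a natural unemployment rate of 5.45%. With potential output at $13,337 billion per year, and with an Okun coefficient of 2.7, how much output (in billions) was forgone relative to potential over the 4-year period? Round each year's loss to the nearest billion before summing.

Year 2020: gap = -2.7 × (7.15 - 5.45) = -4.59%, loss ≈ 13337 × 4.59/100 ≈ 612.
Year 2021: gap = -2.7 × (10.5 - 5.45) = -13.635%, loss ≈ 13337 × 13.635/100 ≈ 1818.
Year 2022: gap = -2.7 × (9.19 - 5.45) = -10.098%, loss ≈ 13337 × 10.098/100 ≈ 1347.
Year 2023: gap = -2.7 × (8.3 - 5.45) = -7.695%, loss ≈ 13337 × 7.695/100 ≈ 1026.
Total lost output = 612 + 1818 + 1347 + 1026 = 4803 billion.

$4,803 billion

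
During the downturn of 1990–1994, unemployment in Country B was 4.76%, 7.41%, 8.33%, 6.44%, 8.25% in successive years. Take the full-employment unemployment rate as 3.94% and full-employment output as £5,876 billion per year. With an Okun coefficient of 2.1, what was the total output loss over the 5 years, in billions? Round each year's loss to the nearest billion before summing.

£1,911 billion

Year 1990: gap = -2.1 × (4.76 - 3.94) = -1.722%, loss ≈ 5876 × 1.722/100 ≈ 101.
Year 1991: gap = -2.1 × (7.41 - 3.94) = -7.287%, loss ≈ 5876 × 7.287/100 ≈ 428.
Year 1992: gap = -2.1 × (8.33 - 3.94) = -9.219%, loss ≈ 5876 × 9.219/100 ≈ 542.
Year 1993: gap = -2.1 × (6.44 - 3.94) = -5.25%, loss ≈ 5876 × 5.25/100 ≈ 308.
Year 1994: gap = -2.1 × (8.25 - 3.94) = -9.051%, loss ≈ 5876 × 9.051/100 ≈ 532.
Total lost output = 101 + 428 + 542 + 308 + 532 = 1911 billion.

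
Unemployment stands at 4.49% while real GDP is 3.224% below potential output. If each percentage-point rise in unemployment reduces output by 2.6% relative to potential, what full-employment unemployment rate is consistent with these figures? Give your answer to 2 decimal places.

From Okun's law, u - u* = -(output gap)/β = -(-3.224)/2.6 = 1.24 points.
So u* = 4.49 - 1.24 = 3.25%.

3.25%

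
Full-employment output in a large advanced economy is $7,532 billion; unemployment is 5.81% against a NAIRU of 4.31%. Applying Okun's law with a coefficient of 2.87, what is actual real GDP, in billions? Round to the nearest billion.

Unemployment gap = 5.81 - 4.31 = 1.5 points, so the output gap is -2.87 × 1.5 = -4.305%.
Actual GDP = 7532 × (1 - 4.305/100) = 7532 × 0.95695 ≈ 7208 billion.

$7,208 billion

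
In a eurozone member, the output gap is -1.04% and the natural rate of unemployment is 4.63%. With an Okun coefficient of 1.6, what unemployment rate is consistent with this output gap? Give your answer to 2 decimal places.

From Okun's law, u - u* = -(output gap)/β = -(-1.04)/1.6 = 0.65 points.
So u = 4.63 + 0.65 = 5.28%.

5.28%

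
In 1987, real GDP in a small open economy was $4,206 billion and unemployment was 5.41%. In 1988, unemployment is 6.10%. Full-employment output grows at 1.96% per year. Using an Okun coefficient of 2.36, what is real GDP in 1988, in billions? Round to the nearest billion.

$4,220 billion

Δu = 6.1 - 5.41 = 0.69 points.
Okun's law (growth form): g_Y = g_Y* - β × Δu = 1.96 - 2.36 × (0.69) = 1.96 - 1.6284 = 0.3316%.
Real GDP in the next year = 4206 × (1 + 0.3316/100) = 4206 × 1.003316 ≈ 4220 billion.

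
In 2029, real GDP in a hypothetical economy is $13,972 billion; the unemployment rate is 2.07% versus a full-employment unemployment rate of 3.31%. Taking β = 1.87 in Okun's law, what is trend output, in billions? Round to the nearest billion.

Unemployment gap = 2.07 - 3.31 = -1.24 points, so output gap = -1.87 × (-1.24) = 2.3188%.
Since Y = Y* × (1 + gap/100), Y* = 13972/1.023188 ≈ 13655 billion.

$13,655 billion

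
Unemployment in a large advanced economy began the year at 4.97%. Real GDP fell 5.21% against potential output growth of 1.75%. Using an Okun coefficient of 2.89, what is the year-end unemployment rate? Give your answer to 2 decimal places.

7.38%

Growth-rate Okun's law: g_Y = g_Y* - β × Δu, so Δu = (g_Y* - g_Y)/β.
Δu = (1.75 + 5.21)/2.89 = 6.96/2.89 = 2.41 percentage points.
Year-end unemployment = 4.97 + 2.41 = 7.38%.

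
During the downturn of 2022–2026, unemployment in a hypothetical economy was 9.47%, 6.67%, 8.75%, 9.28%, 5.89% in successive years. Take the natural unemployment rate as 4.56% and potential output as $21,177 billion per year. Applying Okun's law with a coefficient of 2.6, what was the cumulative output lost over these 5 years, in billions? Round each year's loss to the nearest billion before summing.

$9,503 billion

Year 2022: gap = -2.6 × (9.47 - 4.56) = -12.766%, loss ≈ 21177 × 12.766/100 ≈ 2703.
Year 2023: gap = -2.6 × (6.67 - 4.56) = -5.486%, loss ≈ 21177 × 5.486/100 ≈ 1162.
Year 2024: gap = -2.6 × (8.75 - 4.56) = -10.894%, loss ≈ 21177 × 10.894/100 ≈ 2307.
Year 2025: gap = -2.6 × (9.28 - 4.56) = -12.272%, loss ≈ 21177 × 12.272/100 ≈ 2599.
Year 2026: gap = -2.6 × (5.89 - 4.56) = -3.458%, loss ≈ 21177 × 3.458/100 ≈ 732.
Total lost output = 2703 + 1162 + 2307 + 2599 + 732 = 9503 billion.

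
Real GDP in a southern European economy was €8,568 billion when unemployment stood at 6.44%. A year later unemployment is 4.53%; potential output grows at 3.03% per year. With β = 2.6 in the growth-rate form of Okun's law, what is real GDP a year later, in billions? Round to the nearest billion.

Δu = 4.53 - 6.44 = -1.91 points.
Okun's law (growth form): g_Y = g_Y* - β × Δu = 3.03 - 2.6 × (-1.91) = 3.03 + 4.966 = 7.996%.
Real GDP in the next year = 8568 × (1 + 7.996/100) = 8568 × 1.07996 ≈ 9253 billion.

€9,253 billion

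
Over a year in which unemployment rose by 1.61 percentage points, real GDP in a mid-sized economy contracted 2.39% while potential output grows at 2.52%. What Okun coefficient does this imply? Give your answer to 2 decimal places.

Growth form: g_Y = g_Y* - β × Δu, so β = (g_Y* - g_Y)/Δu.
β = (2.52 + 2.39)/1.61 = 4.91/1.61 = 3.05.

β ≈ 3.05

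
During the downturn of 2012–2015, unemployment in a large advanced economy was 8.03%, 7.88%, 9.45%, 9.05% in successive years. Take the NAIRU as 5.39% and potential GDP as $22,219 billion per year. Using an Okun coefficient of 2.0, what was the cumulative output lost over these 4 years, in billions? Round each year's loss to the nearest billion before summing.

$5,710 billion

Year 2012: gap = -2.0 × (8.03 - 5.39) = -5.28%, loss ≈ 22219 × 5.28/100 ≈ 1173.
Year 2013: gap = -2.0 × (7.88 - 5.39) = -4.98%, loss ≈ 22219 × 4.98/100 ≈ 1107.
Year 2014: gap = -2.0 × (9.45 - 5.39) = -8.12%, loss ≈ 22219 × 8.12/100 ≈ 1804.
Year 2015: gap = -2.0 × (9.05 - 5.39) = -7.32%, loss ≈ 22219 × 7.32/100 ≈ 1626.
Total lost output = 1173 + 1107 + 1804 + 1626 = 5710 billion.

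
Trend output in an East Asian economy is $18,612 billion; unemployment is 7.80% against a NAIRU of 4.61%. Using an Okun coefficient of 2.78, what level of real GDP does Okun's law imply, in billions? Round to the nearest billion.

Unemployment gap = 7.8 - 4.61 = 3.19 points, so the output gap is -2.78 × 3.19 = -8.8682%.
Actual GDP = 18612 × (1 - 8.8682/100) = 18612 × 0.911318 ≈ 16961 billion.

$16,961 billion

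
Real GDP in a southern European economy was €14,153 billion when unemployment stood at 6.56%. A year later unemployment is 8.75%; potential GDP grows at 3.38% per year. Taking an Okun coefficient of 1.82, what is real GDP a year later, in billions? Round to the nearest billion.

Δu = 8.75 - 6.56 = 2.19 points.
Okun's law (growth form): g_Y = g_Y* - β × Δu = 3.38 - 1.82 × (2.19) = 3.38 - 3.9858 = -0.6058%.
Real GDP in the next year = 14153 × (1 - 0.6058/100) = 14153 × 0.993942 ≈ 14067 billion.

€14,067 billion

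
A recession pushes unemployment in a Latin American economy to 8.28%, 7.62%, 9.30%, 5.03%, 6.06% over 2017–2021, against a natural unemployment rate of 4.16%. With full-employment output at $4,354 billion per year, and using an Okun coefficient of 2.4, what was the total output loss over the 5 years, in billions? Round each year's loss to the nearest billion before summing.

$1,620 billion

Year 2017: gap = -2.4 × (8.28 - 4.16) = -9.888%, loss ≈ 4354 × 9.888/100 ≈ 431.
Year 2018: gap = -2.4 × (7.62 - 4.16) = -8.304%, loss ≈ 4354 × 8.304/100 ≈ 362.
Year 2019: gap = -2.4 × (9.3 - 4.16) = -12.336%, loss ≈ 4354 × 12.336/100 ≈ 537.
Year 2020: gap = -2.4 × (5.03 - 4.16) = -2.088%, loss ≈ 4354 × 2.088/100 ≈ 91.
Year 2021: gap = -2.4 × (6.06 - 4.16) = -4.56%, loss ≈ 4354 × 4.56/100 ≈ 199.
Total lost output = 431 + 362 + 537 + 91 + 199 = 1620 billion.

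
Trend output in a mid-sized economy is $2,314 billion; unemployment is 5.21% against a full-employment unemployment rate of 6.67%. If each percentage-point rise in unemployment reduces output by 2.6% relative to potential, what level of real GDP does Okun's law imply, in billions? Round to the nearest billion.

Unemployment gap = 5.21 - 6.67 = -1.46 points, so the output gap is -2.6 × (-1.46) = 3.796%.
Actual GDP = 2314 × (1 + 3.796/100) = 2314 × 1.03796 ≈ 2402 billion.

$2,402 billion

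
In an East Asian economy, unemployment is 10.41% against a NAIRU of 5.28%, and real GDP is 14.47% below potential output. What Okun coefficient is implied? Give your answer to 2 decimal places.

β ≈ 2.82

Okun's law: output gap = -β × (u - u*).
-14.47 = -β × (10.41 - 5.28) = -β × 5.13, so β = 14.47/5.13 = 2.82.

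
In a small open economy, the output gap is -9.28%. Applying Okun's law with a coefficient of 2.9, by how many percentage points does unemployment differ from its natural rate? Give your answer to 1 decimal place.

Okun's law: output gap = -β × (u - u*), so u - u* = -(output gap)/β.
u - u* = -(-9.28)/2.9 = 3.2 percentage points.

3.2 percentage points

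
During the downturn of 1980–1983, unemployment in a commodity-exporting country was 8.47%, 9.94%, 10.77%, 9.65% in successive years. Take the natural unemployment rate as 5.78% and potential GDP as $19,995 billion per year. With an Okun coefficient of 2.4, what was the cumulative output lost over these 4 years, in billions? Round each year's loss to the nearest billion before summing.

Year 1980: gap = -2.4 × (8.47 - 5.78) = -6.456%, loss ≈ 19995 × 6.456/100 ≈ 1291.
Year 1981: gap = -2.4 × (9.94 - 5.78) = -9.984%, loss ≈ 19995 × 9.984/100 ≈ 1996.
Year 1982: gap = -2.4 × (10.77 - 5.78) = -11.976%, loss ≈ 19995 × 11.976/100 ≈ 2395.
Year 1983: gap = -2.4 × (9.65 - 5.78) = -9.288%, loss ≈ 19995 × 9.288/100 ≈ 1857.
Total lost output = 1291 + 1996 + 2395 + 1857 = 7539 billion.

$7,539 billion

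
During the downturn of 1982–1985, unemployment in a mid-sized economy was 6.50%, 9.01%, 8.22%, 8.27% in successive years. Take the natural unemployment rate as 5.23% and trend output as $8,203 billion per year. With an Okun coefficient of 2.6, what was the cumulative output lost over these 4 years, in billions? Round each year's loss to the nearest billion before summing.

Year 1982: gap = -2.6 × (6.5 - 5.23) = -3.302%, loss ≈ 8203 × 3.302/100 ≈ 271.
Year 1983: gap = -2.6 × (9.01 - 5.23) = -9.828%, loss ≈ 8203 × 9.828/100 ≈ 806.
Year 1984: gap = -2.6 × (8.22 - 5.23) = -7.774%, loss ≈ 8203 × 7.774/100 ≈ 638.
Year 1985: gap = -2.6 × (8.27 - 5.23) = -7.904%, loss ≈ 8203 × 7.904/100 ≈ 648.
Total lost output = 271 + 806 + 638 + 648 = 2363 billion.

$2,363 billion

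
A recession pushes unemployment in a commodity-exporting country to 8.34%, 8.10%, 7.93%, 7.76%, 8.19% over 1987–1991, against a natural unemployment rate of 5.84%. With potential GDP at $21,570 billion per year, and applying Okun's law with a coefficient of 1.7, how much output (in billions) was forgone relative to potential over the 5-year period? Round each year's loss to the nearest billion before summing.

$4,078 billion

Year 1987: gap = -1.7 × (8.34 - 5.84) = -4.25%, loss ≈ 21570 × 4.25/100 ≈ 917.
Year 1988: gap = -1.7 × (8.1 - 5.84) = -3.842%, loss ≈ 21570 × 3.842/100 ≈ 829.
Year 1989: gap = -1.7 × (7.93 - 5.84) = -3.553%, loss ≈ 21570 × 3.553/100 ≈ 766.
Year 1990: gap = -1.7 × (7.76 - 5.84) = -3.264%, loss ≈ 21570 × 3.264/100 ≈ 704.
Year 1991: gap = -1.7 × (8.19 - 5.84) = -3.995%, loss ≈ 21570 × 3.995/100 ≈ 862.
Total lost output = 917 + 829 + 766 + 704 + 862 = 4078 billion.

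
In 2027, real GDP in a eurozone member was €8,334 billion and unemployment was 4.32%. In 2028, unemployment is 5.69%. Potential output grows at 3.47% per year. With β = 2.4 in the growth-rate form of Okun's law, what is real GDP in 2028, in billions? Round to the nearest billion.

€8,349 billion

Δu = 5.69 - 4.32 = 1.37 points.
Okun's law (growth form): g_Y = g_Y* - β × Δu = 3.47 - 2.4 × (1.37) = 3.47 - 3.288 = 0.182%.
Real GDP in the next year = 8334 × (1 + 0.182/100) = 8334 × 1.00182 ≈ 8349 billion.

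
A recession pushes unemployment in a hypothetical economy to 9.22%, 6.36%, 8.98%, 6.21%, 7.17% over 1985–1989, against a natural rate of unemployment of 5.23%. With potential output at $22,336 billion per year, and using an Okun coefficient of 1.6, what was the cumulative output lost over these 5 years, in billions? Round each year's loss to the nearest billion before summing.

Year 1985: gap = -1.6 × (9.22 - 5.23) = -6.384%, loss ≈ 22336 × 6.384/100 ≈ 1426.
Year 1986: gap = -1.6 × (6.36 - 5.23) = -1.808%, loss ≈ 22336 × 1.808/100 ≈ 404.
Year 1987: gap = -1.6 × (8.98 - 5.23) = -6%, loss ≈ 22336 × 6/100 ≈ 1340.
Year 1988: gap = -1.6 × (6.21 - 5.23) = -1.568%, loss ≈ 22336 × 1.568/100 ≈ 350.
Year 1989: gap = -1.6 × (7.17 - 5.23) = -3.104%, loss ≈ 22336 × 3.104/100 ≈ 693.
Total lost output = 1426 + 404 + 1340 + 350 + 693 = 4213 billion.

$4,213 billion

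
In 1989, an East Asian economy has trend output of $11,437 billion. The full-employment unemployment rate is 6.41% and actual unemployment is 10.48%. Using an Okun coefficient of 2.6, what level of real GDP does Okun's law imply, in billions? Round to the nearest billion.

Unemployment gap = 10.48 - 6.41 = 4.07 points, so the output gap is -2.6 × 4.07 = -10.582%.
Actual GDP = 11437 × (1 - 10.582/100) = 11437 × 0.89418 ≈ 10227 billion.

$10,227 billion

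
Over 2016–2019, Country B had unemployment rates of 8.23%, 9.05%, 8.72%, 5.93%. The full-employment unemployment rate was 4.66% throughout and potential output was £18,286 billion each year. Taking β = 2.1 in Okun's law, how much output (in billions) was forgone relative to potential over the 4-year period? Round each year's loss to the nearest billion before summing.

Year 2016: gap = -2.1 × (8.23 - 4.66) = -7.497%, loss ≈ 18286 × 7.497/100 ≈ 1371.
Year 2017: gap = -2.1 × (9.05 - 4.66) = -9.219%, loss ≈ 18286 × 9.219/100 ≈ 1686.
Year 2018: gap = -2.1 × (8.72 - 4.66) = -8.526%, loss ≈ 18286 × 8.526/100 ≈ 1559.
Year 2019: gap = -2.1 × (5.93 - 4.66) = -2.667%, loss ≈ 18286 × 2.667/100 ≈ 488.
Total lost output = 1371 + 1686 + 1559 + 488 = 5104 billion.

£5,104 billion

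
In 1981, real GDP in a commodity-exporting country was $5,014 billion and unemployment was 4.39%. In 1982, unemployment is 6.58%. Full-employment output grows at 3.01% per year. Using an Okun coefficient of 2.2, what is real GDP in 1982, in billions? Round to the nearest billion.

Δu = 6.58 - 4.39 = 2.19 points.
Okun's law (growth form): g_Y = g_Y* - β × Δu = 3.01 - 2.2 × (2.19) = 3.01 - 4.818 = -1.808%.
Real GDP in the next year = 5014 × (1 - 1.808/100) = 5014 × 0.98192 ≈ 4923 billion.

$4,923 billion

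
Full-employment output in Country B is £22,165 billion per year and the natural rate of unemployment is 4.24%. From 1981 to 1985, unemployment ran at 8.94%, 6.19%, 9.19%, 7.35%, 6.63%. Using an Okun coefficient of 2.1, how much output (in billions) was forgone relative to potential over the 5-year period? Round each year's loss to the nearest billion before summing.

£7,960 billion

Year 1981: gap = -2.1 × (8.94 - 4.24) = -9.87%, loss ≈ 22165 × 9.87/100 ≈ 2188.
Year 1982: gap = -2.1 × (6.19 - 4.24) = -4.095%, loss ≈ 22165 × 4.095/100 ≈ 908.
Year 1983: gap = -2.1 × (9.19 - 4.24) = -10.395%, loss ≈ 22165 × 10.395/100 ≈ 2304.
Year 1984: gap = -2.1 × (7.35 - 4.24) = -6.531%, loss ≈ 22165 × 6.531/100 ≈ 1448.
Year 1985: gap = -2.1 × (6.63 - 4.24) = -5.019%, loss ≈ 22165 × 5.019/100 ≈ 1112.
Total lost output = 2188 + 908 + 2304 + 1448 + 1112 = 7960 billion.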